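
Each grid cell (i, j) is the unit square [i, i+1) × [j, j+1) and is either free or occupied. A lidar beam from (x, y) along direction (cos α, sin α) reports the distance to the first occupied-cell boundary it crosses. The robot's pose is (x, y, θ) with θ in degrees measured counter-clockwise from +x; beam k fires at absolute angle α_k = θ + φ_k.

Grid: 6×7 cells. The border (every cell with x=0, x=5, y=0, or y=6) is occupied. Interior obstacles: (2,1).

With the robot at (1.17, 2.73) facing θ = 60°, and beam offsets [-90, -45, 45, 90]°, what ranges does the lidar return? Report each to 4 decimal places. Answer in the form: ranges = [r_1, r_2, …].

beam 1: φ=-90°, α=330°
  direction (0.8660, -0.5000); cell (1,2); t to first gridline: x 0.9584, y 1.4600 (then +1.1547 / +2.0000)
    (2,2) via x @ 0.9584
    (2,1) via y @ 1.4600  # hit
  → r_1 = 1.4600
beam 2: φ=-45°, α=15°
  direction (0.9659, 0.2588); cell (1,2); t to first gridline: x 0.8593, y 1.0432 (then +1.0353 / +3.8637)
    (2,2) via x @ 0.8593
    (2,3) via y @ 1.0432
    (3,3) via x @ 1.8946
    (4,3) via x @ 2.9298
    (5,3) via x @ 3.9651  # hit
  → r_2 = 3.9651
beam 3: φ=45°, α=105°
  direction (-0.2588, 0.9659); cell (1,2); t to first gridline: x 0.6568, y 0.2795 (then +3.8637 / +1.0353)
    (1,3) via y @ 0.2795
    (0,3) via x @ 0.6568  # hit
  → r_3 = 0.6568
beam 4: φ=90°, α=150°
  direction (-0.8660, 0.5000); cell (1,2); t to first gridline: x 0.1963, y 0.5400 (then +1.1547 / +2.0000)
    (0,2) via x @ 0.1963  # hit
  → r_4 = 0.1963

ranges = [1.4600, 3.9651, 0.6568, 0.1963]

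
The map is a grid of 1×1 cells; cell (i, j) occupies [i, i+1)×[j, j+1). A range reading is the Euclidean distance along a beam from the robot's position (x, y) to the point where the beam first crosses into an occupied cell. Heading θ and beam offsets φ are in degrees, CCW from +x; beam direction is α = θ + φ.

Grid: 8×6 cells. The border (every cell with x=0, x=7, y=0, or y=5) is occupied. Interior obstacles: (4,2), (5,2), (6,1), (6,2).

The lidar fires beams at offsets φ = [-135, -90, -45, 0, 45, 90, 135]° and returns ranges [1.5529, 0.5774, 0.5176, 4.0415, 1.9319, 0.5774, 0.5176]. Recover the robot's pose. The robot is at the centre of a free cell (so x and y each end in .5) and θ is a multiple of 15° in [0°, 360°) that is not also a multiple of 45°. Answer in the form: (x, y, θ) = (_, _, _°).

The pose lattice has 20·16 = 320 candidates. Test each by forward raycasting.
  (5.5, 3.5, 285°): beam 1 = 3.0000 ≠ 1.5529 ✗
  (5.5, 4.5, 240°): beam 1 = 0.5176 ≠ 1.5529 ✗
  (1.5, 2.5, 15°): beam 1 = 1.0000 ≠ 1.5529 ✗
  …
  (4.5, 1.5, 150°): r_1=1.5529, r_2=0.5774, r_3=0.5176, r_4=4.0415, r_5=1.9319, r_6=0.5774, r_7=0.5176 — all match ✓
Only this pose fits every beam.

(x, y, θ) = (4.5, 1.5, 150°)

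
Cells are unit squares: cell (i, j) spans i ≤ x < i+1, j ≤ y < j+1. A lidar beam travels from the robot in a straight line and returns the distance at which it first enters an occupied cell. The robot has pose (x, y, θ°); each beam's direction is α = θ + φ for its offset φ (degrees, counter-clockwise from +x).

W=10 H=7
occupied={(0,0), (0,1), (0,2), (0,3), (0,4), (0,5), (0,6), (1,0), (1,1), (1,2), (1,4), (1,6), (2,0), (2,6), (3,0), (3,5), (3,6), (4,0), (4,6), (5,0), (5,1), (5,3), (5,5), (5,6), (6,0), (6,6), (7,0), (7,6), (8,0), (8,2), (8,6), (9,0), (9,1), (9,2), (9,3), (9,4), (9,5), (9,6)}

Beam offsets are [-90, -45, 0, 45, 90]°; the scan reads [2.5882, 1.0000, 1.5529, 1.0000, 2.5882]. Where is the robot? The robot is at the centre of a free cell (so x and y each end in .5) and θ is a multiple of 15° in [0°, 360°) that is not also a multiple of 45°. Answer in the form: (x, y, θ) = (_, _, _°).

Enumerate (i+0.5, j+0.5, θ) over the 32 free cells and 16 admissible headings. For each, cast all 5 beams and compare to the given ranges.
  (7.5, 4.5, 105°): beam 1 = 1.5529 ≠ 2.5882 ✗
  (6.5, 2.5, 60°): beam 1 = 2.8868 ≠ 2.5882 ✗
  (2.5, 2.5, 120°): beam 1 = 2.8868 ≠ 2.5882 ✗
  (6.5, 1.5, 60°): beam 1 = 1.0000 ≠ 2.5882 ✗
  …
  (2.5, 3.5, 195°): r_1=2.5882, r_2=1.0000, r_3=1.5529, r_4=1.0000, r_5=2.5882 — all match ✓
Only this pose fits every beam.

(x, y, θ) = (2.5, 3.5, 195°)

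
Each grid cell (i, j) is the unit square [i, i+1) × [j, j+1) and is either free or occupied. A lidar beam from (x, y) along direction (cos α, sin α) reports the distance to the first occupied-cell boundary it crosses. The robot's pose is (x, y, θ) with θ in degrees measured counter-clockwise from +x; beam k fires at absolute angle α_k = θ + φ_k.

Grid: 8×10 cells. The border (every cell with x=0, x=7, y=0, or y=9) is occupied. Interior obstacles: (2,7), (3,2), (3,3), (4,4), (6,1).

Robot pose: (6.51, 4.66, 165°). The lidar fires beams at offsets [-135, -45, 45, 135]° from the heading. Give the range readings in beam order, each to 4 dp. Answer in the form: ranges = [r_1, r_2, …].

beam 1: φ=-135°, α=30°
  cosα=0.8660 sinα=0.5000 | (6,4) | tMaxX 0.5658 tMaxY 0.6800 | tΔX 1.1547 tΔY 2.0000
    t=0.5658 [x] (7,4) — stop
  → r_1 = 0.5658
beam 2: φ=-45°, α=120°
  cosα=-0.5000 sinα=0.8660 | (6,4) | tMaxX 1.0200 tMaxY 0.3926 | tΔX 2.0000 tΔY 1.1547
    t=0.3926 [y] (6,5)
    t=1.0200 [x] (5,5)
    t=1.5473 [y] (5,6)
    t=2.7020 [y] (5,7)
    t=3.0200 [x] (4,7)
    t=3.8567 [y] (4,8)
    t=5.0114 [y] (4,9) — stop
  → r_2 = 5.0114
beam 3: φ=45°, α=210°
  cosα=-0.8660 sinα=-0.5000 | (6,4) | tMaxX 0.5889 tMaxY 1.3200 | tΔX 1.1547 tΔY 2.0000
    t=0.5889 [x] (5,4)
    t=1.3200 [y] (5,3)
    t=1.7436 [x] (4,3)
    t=2.8983 [x] (3,3) — stop
  → r_3 = 2.8983
beam 4: φ=135°, α=300°
  cosα=0.5000 sinα=-0.8660 | (6,4) | tMaxX 0.9800 tMaxY 0.7621 | tΔX 2.0000 tΔY 1.1547
    t=0.7621 [y] (6,3)
    t=0.9800 [x] (7,3) — stop
  → r_4 = 0.9800

ranges = [0.5658, 5.0114, 2.8983, 0.9800]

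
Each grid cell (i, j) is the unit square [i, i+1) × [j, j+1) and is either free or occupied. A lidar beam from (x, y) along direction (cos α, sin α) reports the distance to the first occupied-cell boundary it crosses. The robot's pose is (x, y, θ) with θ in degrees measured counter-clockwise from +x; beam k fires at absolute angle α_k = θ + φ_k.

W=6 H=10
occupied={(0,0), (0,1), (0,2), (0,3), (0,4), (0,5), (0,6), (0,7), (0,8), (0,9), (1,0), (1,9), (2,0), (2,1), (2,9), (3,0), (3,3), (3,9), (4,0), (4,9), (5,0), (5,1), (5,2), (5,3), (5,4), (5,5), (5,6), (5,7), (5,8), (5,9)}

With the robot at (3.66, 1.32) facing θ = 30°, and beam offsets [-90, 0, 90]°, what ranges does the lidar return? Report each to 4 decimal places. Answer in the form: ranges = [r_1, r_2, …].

beam 1: φ=-90°, α=300°
  dir = (cos 300°, sin 300°) = (0.5000, -0.8660); from cell (3,1)
  next x-line at t=0.6800, next y-line at t=0.3695; Δt_x=2.0000, Δt_y=1.1547
    y: enter (3,0) at t=0.3695 ← occupied
  → r_1 = 0.3695
beam 2: φ=0°, α=30°
  dir = (cos 30°, sin 30°) = (0.8660, 0.5000); from cell (3,1)
  next x-line at t=0.3926, next y-line at t=1.3600; Δt_x=1.1547, Δt_y=2.0000
    x: enter (4,1) at t=0.3926
    y: enter (4,2) at t=1.3600
    x: enter (5,2) at t=1.5473 ← occupied
  → r_2 = 1.5473
beam 3: φ=90°, α=120°
  dir = (cos 120°, sin 120°) = (-0.5000, 0.8660); from cell (3,1)
  next x-line at t=1.3200, next y-line at t=0.7852; Δt_x=2.0000, Δt_y=1.1547
    y: enter (3,2) at t=0.7852
    x: enter (2,2) at t=1.3200
    y: enter (2,3) at t=1.9399
    y: enter (2,4) at t=3.0946
    x: enter (1,4) at t=3.3200
    y: enter (1,5) at t=4.2493
    x: enter (0,5) at t=5.3200 ← occupied
  → r_3 = 5.3200

ranges = [0.3695, 1.5473, 5.3200]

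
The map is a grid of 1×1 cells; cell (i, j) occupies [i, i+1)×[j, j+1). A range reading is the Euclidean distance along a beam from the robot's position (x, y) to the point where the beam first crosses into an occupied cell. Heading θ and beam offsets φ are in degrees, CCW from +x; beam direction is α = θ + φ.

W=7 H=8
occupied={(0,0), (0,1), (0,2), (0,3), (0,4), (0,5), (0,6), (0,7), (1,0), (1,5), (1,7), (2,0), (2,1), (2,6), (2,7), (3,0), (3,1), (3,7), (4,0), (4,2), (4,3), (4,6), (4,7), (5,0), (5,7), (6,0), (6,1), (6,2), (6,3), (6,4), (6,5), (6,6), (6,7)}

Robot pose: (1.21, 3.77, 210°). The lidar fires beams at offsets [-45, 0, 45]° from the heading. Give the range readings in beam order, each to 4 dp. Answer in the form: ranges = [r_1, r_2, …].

ranges = [0.2174, 0.2425, 0.8114]

beam 1: φ=-45°, α=165°
  direction (-0.9659, 0.2588); cell (1,3); t to first gridline: x 0.2174, y 0.8887 (then +1.0353 / +3.8637)
    (0,3) via x @ 0.2174  # hit
  → r_1 = 0.2174
beam 2: φ=0°, α=210°
  direction (-0.8660, -0.5000); cell (1,3); t to first gridline: x 0.2425, y 1.5400 (then +1.1547 / +2.0000)
    (0,3) via x @ 0.2425  # hit
  → r_2 = 0.2425
beam 3: φ=45°, α=255°
  direction (-0.2588, -0.9659); cell (1,3); t to first gridline: x 0.8114, y 0.7972 (then +3.8637 / +1.0353)
    (1,2) via y @ 0.7972
    (0,2) via x @ 0.8114  # hit
  → r_3 = 0.8114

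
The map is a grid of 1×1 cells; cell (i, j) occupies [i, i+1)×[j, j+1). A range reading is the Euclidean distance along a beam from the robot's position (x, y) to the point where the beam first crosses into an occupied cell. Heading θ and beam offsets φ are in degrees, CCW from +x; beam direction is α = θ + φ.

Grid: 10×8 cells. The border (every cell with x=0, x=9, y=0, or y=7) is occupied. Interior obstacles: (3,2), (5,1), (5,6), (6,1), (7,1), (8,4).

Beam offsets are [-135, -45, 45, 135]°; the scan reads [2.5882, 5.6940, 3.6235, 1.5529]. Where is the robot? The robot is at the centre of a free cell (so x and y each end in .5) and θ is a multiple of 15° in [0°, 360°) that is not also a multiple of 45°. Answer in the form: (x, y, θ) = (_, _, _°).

The pose lattice has 42·16 = 672 candidates. Test each by forward raycasting.
  (3.5, 4.5, 60°): beam 1 = 1.5529 ≠ 2.5882 ✗
  (1.5, 3.5, 195°): beam 1 = 4.0415 ≠ 2.5882 ✗
  (6.5, 6.5, 30°): beam 1 = 4.6587 ≠ 2.5882 ✗
  (7.5, 5.5, 255°): beam 1 = 1.7321 ≠ 2.5882 ✗
  (4.5, 2.5, 30°): beam 1 = 1.5529 ≠ 2.5882 ✗
  …
  (2.5, 3.5, 60°): r_1=2.5882, r_2=5.6940, r_3=3.6235, r_4=1.5529 — all match ✓
Unique over the lattice → pose = (2.5, 3.5, 60°).

(x, y, θ) = (2.5, 3.5, 60°)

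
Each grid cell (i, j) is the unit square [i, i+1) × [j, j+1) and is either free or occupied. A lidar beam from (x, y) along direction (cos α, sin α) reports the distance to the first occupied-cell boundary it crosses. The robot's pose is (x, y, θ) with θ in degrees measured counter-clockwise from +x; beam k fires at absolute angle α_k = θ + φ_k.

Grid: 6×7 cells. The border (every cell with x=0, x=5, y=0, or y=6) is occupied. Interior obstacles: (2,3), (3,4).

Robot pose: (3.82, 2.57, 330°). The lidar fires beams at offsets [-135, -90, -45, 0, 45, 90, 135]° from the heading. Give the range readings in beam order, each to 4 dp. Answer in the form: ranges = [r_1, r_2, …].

beam 1: φ=-135°, α=195°
  dir = (cos 195°, sin 195°) = (-0.9659, -0.2588); from cell (3,2)
  next x-line at t=0.8489, next y-line at t=2.2023; Δt_x=1.0353, Δt_y=3.8637
    x: enter (2,2) at t=0.8489
    x: enter (1,2) at t=1.8842
    y: enter (1,1) at t=2.2023
    x: enter (0,1) at t=2.9195 ← occupied
  → r_1 = 2.9195
beam 2: φ=-90°, α=240°
  dir = (cos 240°, sin 240°) = (-0.5000, -0.8660); from cell (3,2)
  next x-line at t=1.6400, next y-line at t=0.6582; Δt_x=2.0000, Δt_y=1.1547
    y: enter (3,1) at t=0.6582
    x: enter (2,1) at t=1.6400
    y: enter (2,0) at t=1.8129 ← occupied
  → r_2 = 1.8129
beam 3: φ=-45°, α=285°
  dir = (cos 285°, sin 285°) = (0.2588, -0.9659); from cell (3,2)
  next x-line at t=0.6955, next y-line at t=0.5901; Δt_x=3.8637, Δt_y=1.0353
    y: enter (3,1) at t=0.5901
    x: enter (4,1) at t=0.6955
    y: enter (4,0) at t=1.6254 ← occupied
  → r_3 = 1.6254
beam 4: φ=0°, α=330°
  dir = (cos 330°, sin 330°) = (0.8660, -0.5000); from cell (3,2)
  next x-line at t=0.2078, next y-line at t=1.1400; Δt_x=1.1547, Δt_y=2.0000
    x: enter (4,2) at t=0.2078
    y: enter (4,1) at t=1.1400
    x: enter (5,1) at t=1.3625 ← occupied
  → r_4 = 1.3625
beam 5: φ=45°, α=15°
  dir = (cos 15°, sin 15°) = (0.9659, 0.2588); from cell (3,2)
  next x-line at t=0.1863, next y-line at t=1.6614; Δt_x=1.0353, Δt_y=3.8637
    x: enter (4,2) at t=0.1863
    x: enter (5,2) at t=1.2216 ← occupied
  → r_5 = 1.2216
beam 6: φ=90°, α=60°
  dir = (cos 60°, sin 60°) = (0.5000, 0.8660); from cell (3,2)
  next x-line at t=0.3600, next y-line at t=0.4965; Δt_x=2.0000, Δt_y=1.1547
    x: enter (4,2) at t=0.3600
    y: enter (4,3) at t=0.4965
    y: enter (4,4) at t=1.6512
    x: enter (5,4) at t=2.3600 ← occupied
  → r_6 = 2.3600
beam 7: φ=135°, α=105°
  dir = (cos 105°, sin 105°) = (-0.2588, 0.9659); from cell (3,2)
  next x-line at t=3.1682, next y-line at t=0.4452; Δt_x=3.8637, Δt_y=1.0353
    y: enter (3,3) at t=0.4452
    y: enter (3,4) at t=1.4804 ← occupied
  → r_7 = 1.4804

ranges = [2.9195, 1.8129, 1.6254, 1.3625, 1.2216, 2.3600, 1.4804]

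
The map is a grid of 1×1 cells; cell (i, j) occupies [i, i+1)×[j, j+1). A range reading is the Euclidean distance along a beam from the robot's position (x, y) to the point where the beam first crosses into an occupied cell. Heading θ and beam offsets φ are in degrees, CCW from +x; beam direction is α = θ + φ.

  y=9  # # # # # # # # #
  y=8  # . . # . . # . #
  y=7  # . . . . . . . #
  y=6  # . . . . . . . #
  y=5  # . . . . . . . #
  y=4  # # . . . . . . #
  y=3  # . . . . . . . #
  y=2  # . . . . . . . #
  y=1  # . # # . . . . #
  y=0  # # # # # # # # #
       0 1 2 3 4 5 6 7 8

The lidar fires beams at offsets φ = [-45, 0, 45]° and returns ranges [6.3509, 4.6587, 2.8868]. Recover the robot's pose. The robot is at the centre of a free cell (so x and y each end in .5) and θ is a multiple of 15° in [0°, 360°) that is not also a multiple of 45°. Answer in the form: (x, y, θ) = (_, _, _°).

(x, y, θ) = (4.5, 3.5, 105°)

Enumerate (i+0.5, j+0.5, θ) over the 51 free cells and 16 admissible headings. For each, cast all 3 beams and compare to the given ranges.
  (7.5, 2.5, 165°): beam 1 = 7.0000 ≠ 6.3509 ✗
  (4.5, 8.5, 75°): beam 1 = 1.0000 ≠ 6.3509 ✗
  (1.5, 7.5, 210°): beam 1 = 0.5176 ≠ 6.3509 ✗
  (3.5, 6.5, 150°): beam 1 = 1.5529 ≠ 6.3509 ✗
  …
  (4.5, 3.5, 105°): r_1=6.3509, r_2=4.6587, r_3=2.8868 — all match ✓
No second candidate reproduces the full scan.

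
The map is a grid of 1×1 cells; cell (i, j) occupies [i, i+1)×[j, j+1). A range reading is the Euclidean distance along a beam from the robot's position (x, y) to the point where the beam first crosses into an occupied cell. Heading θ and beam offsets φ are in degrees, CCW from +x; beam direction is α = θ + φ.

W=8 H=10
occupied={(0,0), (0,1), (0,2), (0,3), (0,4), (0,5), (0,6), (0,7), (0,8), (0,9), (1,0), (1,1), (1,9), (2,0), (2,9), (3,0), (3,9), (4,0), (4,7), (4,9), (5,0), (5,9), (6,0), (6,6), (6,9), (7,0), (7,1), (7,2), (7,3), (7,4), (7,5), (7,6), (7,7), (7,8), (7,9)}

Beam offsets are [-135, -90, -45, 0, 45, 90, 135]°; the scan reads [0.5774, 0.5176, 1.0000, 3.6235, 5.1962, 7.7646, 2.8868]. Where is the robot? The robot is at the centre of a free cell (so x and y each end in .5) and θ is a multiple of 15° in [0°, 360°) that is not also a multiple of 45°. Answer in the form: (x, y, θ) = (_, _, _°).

Enumerate (i+0.5, j+0.5, θ) over the 45 free cells and 16 admissible headings. For each, cast all 7 beams and compare to the given ranges.
  (3.5, 4.5, 330°): beam 1 = 2.5882 ≠ 0.5774 ✗
  (5.5, 2.5, 150°): beam 1 = 1.5529 ≠ 0.5774 ✗
  (2.5, 3.5, 345°): beam 1 = 1.7321 ≠ 0.5774 ✗
  (3.5, 7.5, 120°): beam 1 = 0.5176 ≠ 0.5774 ✗
  …
  (3.5, 1.5, 15°): r_1=0.5774, r_2=0.5176, r_3=1.0000, r_4=3.6235, r_5=5.1962, r_6=7.7646, r_7=2.8868 — all match ✓
Unique over the lattice → pose = (3.5, 1.5, 15°).

(x, y, θ) = (3.5, 1.5, 15°)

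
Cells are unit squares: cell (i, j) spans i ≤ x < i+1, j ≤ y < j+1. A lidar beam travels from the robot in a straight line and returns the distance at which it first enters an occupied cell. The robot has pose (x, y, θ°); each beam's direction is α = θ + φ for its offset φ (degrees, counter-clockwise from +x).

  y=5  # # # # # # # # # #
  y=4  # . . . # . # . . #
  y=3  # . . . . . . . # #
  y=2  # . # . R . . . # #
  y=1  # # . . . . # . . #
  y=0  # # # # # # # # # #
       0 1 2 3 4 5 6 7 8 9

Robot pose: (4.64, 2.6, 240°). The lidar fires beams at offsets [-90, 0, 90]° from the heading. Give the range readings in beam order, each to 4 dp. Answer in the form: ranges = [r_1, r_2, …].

ranges = [4.2031, 1.8475, 1.5704]

beam 1: φ=-90°, α=150°
  dir = (cos 150°, sin 150°) = (-0.8660, 0.5000); from cell (4,2)
  next x-line at t=0.7390, next y-line at t=0.8000; Δt_x=1.1547, Δt_y=2.0000
    x: enter (3,2) at t=0.7390
    y: enter (3,3) at t=0.8000
    x: enter (2,3) at t=1.8937
    y: enter (2,4) at t=2.8000
    x: enter (1,4) at t=3.0484
    x: enter (0,4) at t=4.2031 ← occupied
  → r_1 = 4.2031
beam 2: φ=0°, α=240°
  dir = (cos 240°, sin 240°) = (-0.5000, -0.8660); from cell (4,2)
  next x-line at t=1.2800, next y-line at t=0.6928; Δt_x=2.0000, Δt_y=1.1547
    y: enter (4,1) at t=0.6928
    x: enter (3,1) at t=1.2800
    y: enter (3,0) at t=1.8475 ← occupied
  → r_2 = 1.8475
beam 3: φ=90°, α=330°
  dir = (cos 330°, sin 330°) = (0.8660, -0.5000); from cell (4,2)
  next x-line at t=0.4157, next y-line at t=1.2000; Δt_x=1.1547, Δt_y=2.0000
    x: enter (5,2) at t=0.4157
    y: enter (5,1) at t=1.2000
    x: enter (6,1) at t=1.5704 ← occupied
  → r_3 = 1.5704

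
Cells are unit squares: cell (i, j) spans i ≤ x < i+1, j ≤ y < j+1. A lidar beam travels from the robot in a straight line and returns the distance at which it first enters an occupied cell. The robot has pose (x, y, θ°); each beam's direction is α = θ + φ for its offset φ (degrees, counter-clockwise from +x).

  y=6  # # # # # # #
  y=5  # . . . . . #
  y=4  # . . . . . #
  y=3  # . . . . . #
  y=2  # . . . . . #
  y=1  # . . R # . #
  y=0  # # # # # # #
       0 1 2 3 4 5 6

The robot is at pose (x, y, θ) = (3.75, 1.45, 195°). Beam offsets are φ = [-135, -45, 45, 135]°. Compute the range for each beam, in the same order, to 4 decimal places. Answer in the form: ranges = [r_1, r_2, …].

beam 1: φ=-135°, α=60°
  dir = (cos 60°, sin 60°) = (0.5000, 0.8660); from cell (3,1)
  next x-line at t=0.5000, next y-line at t=0.6351; Δt_x=2.0000, Δt_y=1.1547
    x: enter (4,1) at t=0.5000 ← occupied
  → r_1 = 0.5000
beam 2: φ=-45°, α=150°
  dir = (cos 150°, sin 150°) = (-0.8660, 0.5000); from cell (3,1)
  next x-line at t=0.8660, next y-line at t=1.1000; Δt_x=1.1547, Δt_y=2.0000
    x: enter (2,1) at t=0.8660
    y: enter (2,2) at t=1.1000
    x: enter (1,2) at t=2.0207
    y: enter (1,3) at t=3.1000
    x: enter (0,3) at t=3.1754 ← occupied
  → r_2 = 3.1754
beam 3: φ=45°, α=240°
  dir = (cos 240°, sin 240°) = (-0.5000, -0.8660); from cell (3,1)
  next x-line at t=1.5000, next y-line at t=0.5196; Δt_x=2.0000, Δt_y=1.1547
    y: enter (3,0) at t=0.5196 ← occupied
  → r_3 = 0.5196
beam 4: φ=135°, α=330°
  dir = (cos 330°, sin 330°) = (0.8660, -0.5000); from cell (3,1)
  next x-line at t=0.2887, next y-line at t=0.9000; Δt_x=1.1547, Δt_y=2.0000
    x: enter (4,1) at t=0.2887 ← occupied
  → r_4 = 0.2887

ranges = [0.5000, 3.1754, 0.5196, 0.2887]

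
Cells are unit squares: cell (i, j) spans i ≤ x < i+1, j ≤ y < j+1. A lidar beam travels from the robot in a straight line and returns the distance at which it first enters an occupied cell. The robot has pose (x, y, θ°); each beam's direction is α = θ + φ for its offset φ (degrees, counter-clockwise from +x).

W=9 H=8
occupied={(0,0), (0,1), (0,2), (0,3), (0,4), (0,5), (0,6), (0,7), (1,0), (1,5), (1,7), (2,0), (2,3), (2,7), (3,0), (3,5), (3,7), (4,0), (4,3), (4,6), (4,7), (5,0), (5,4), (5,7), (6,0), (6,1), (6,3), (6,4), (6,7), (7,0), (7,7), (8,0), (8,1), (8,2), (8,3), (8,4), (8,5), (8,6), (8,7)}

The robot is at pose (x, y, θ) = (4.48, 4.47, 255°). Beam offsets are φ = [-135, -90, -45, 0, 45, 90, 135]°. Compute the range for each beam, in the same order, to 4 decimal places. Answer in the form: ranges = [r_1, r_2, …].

beam 1: φ=-135°, α=120°
  d=(-0.5000,0.8660)  start (4,4)  tX=0.9600 tY=0.6120  stride 1/|dx|=2.0000 1/|dy|=1.1547
    cross y-line → (4,5), t=0.6120
    cross x-line → (3,5), t=0.9600 (wall)
  → r_1 = 0.9600
beam 2: φ=-90°, α=165°
  d=(-0.9659,0.2588)  start (4,4)  tX=0.4969 tY=2.0478  stride 1/|dx|=1.0353 1/|dy|=3.8637
    cross x-line → (3,4), t=0.4969
    cross x-line → (2,4), t=1.5322
    cross y-line → (2,5), t=2.0478
    cross x-line → (1,5), t=2.5675 (wall)
  → r_2 = 2.5675
beam 3: φ=-45°, α=210°
  d=(-0.8660,-0.5000)  start (4,4)  tX=0.5543 tY=0.9400  stride 1/|dx|=1.1547 1/|dy|=2.0000
    cross x-line → (3,4), t=0.5543
    cross y-line → (3,3), t=0.9400
    cross x-line → (2,3), t=1.7090 (wall)
  → r_3 = 1.7090
beam 4: φ=0°, α=255°
  d=(-0.2588,-0.9659)  start (4,4)  tX=1.8546 tY=0.4866  stride 1/|dx|=3.8637 1/|dy|=1.0353
    cross y-line → (4,3), t=0.4866 (wall)
  → r_4 = 0.4866
beam 5: φ=45°, α=300°
  d=(0.5000,-0.8660)  start (4,4)  tX=1.0400 tY=0.5427  stride 1/|dx|=2.0000 1/|dy|=1.1547
    cross y-line → (4,3), t=0.5427 (wall)
  → r_5 = 0.5427
beam 6: φ=90°, α=345°
  d=(0.9659,-0.2588)  start (4,4)  tX=0.5383 tY=1.8159  stride 1/|dx|=1.0353 1/|dy|=3.8637
    cross x-line → (5,4), t=0.5383 (wall)
  → r_6 = 0.5383
beam 7: φ=135°, α=30°
  d=(0.8660,0.5000)  start (4,4)  tX=0.6004 tY=1.0600  stride 1/|dx|=1.1547 1/|dy|=2.0000
    cross x-line → (5,4), t=0.6004 (wall)
  → r_7 = 0.6004

ranges = [0.9600, 2.5675, 1.7090, 0.4866, 0.5427, 0.5383, 0.6004]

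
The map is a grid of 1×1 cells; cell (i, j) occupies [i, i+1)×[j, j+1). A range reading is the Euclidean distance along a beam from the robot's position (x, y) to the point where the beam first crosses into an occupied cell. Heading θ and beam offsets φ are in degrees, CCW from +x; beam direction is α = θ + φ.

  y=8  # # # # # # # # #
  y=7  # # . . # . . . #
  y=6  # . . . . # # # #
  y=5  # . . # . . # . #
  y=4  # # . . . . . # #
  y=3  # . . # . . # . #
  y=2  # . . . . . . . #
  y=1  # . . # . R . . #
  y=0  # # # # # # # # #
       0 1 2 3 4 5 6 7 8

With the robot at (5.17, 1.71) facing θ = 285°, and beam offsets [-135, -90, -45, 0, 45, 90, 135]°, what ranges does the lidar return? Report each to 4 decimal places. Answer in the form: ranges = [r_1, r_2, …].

ranges = [4.5800, 1.2113, 0.8198, 0.7350, 1.4200, 2.9298, 1.6600]

beam 1: φ=-135°, α=150°
  d=(-0.8660,0.5000)  start (5,1)  tX=0.1963 tY=0.5800  stride 1/|dx|=1.1547 1/|dy|=2.0000
    cross x-line → (4,1), t=0.1963
    cross y-line → (4,2), t=0.5800
    cross x-line → (3,2), t=1.3510
    cross x-line → (2,2), t=2.5057
    cross y-line → (2,3), t=2.5800
    cross x-line → (1,3), t=3.6604
    cross y-line → (1,4), t=4.5800 (wall)
  → r_1 = 4.5800
beam 2: φ=-90°, α=195°
  d=(-0.9659,-0.2588)  start (5,1)  tX=0.1760 tY=2.7432  stride 1/|dx|=1.0353 1/|dy|=3.8637
    cross x-line → (4,1), t=0.1760
    cross x-line → (3,1), t=1.2113 (wall)
  → r_2 = 1.2113
beam 3: φ=-45°, α=240°
  d=(-0.5000,-0.8660)  start (5,1)  tX=0.3400 tY=0.8198  stride 1/|dx|=2.0000 1/|dy|=1.1547
    cross x-line → (4,1), t=0.3400
    cross y-line → (4,0), t=0.8198 (wall)
  → r_3 = 0.8198
beam 4: φ=0°, α=285°
  d=(0.2588,-0.9659)  start (5,1)  tX=3.2069 tY=0.7350  stride 1/|dx|=3.8637 1/|dy|=1.0353
    cross y-line → (5,0), t=0.7350 (wall)
  → r_4 = 0.7350
beam 5: φ=45°, α=330°
  d=(0.8660,-0.5000)  start (5,1)  tX=0.9584 tY=1.4200  stride 1/|dx|=1.1547 1/|dy|=2.0000
    cross x-line → (6,1), t=0.9584
    cross y-line → (6,0), t=1.4200 (wall)
  → r_5 = 1.4200
beam 6: φ=90°, α=15°
  d=(0.9659,0.2588)  start (5,1)  tX=0.8593 tY=1.1205  stride 1/|dx|=1.0353 1/|dy|=3.8637
    cross x-line → (6,1), t=0.8593
    cross y-line → (6,2), t=1.1205
    cross x-line → (7,2), t=1.8946
    cross x-line → (8,2), t=2.9298 (wall)
  → r_6 = 2.9298
beam 7: φ=135°, α=60°
  d=(0.5000,0.8660)  start (5,1)  tX=1.6600 tY=0.3349  stride 1/|dx|=2.0000 1/|dy|=1.1547
    cross y-line → (5,2), t=0.3349
    cross y-line → (5,3), t=1.4896
    cross x-line → (6,3), t=1.6600 (wall)
  → r_7 = 1.6600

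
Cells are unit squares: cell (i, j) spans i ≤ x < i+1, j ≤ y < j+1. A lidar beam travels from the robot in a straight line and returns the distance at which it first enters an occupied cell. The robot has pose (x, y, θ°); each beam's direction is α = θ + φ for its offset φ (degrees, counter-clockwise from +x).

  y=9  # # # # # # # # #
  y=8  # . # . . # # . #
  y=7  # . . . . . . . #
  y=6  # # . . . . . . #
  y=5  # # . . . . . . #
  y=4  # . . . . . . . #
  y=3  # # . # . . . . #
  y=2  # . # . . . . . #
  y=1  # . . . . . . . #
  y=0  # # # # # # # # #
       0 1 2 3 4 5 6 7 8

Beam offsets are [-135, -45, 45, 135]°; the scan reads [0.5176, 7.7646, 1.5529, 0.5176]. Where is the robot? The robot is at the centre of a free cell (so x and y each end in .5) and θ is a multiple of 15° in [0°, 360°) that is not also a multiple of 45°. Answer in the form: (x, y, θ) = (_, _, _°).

(x, y, θ) = (3.5, 8.5, 330°)

Enumerate (i+0.5, j+0.5, θ) over the 48 free cells and 16 admissible headings. For each, cast all 4 beams and compare to the given ranges.
  (5.5, 6.5, 300°): beam 1 = 4.6587 ≠ 0.5176 ✗
  (6.5, 4.5, 105°): beam 1 = 1.7321 ≠ 0.5176 ✗
  (2.5, 1.5, 240°): beam 2 = 1.5529 ≠ 7.7646 ✗
  (5.5, 2.5, 150°): beam 1 = 2.5882 ≠ 0.5176 ✗
  (5.5, 7.5, 285°): beam 1 = 2.8868 ≠ 0.5176 ✗
  …
  (3.5, 8.5, 330°): r_1=0.5176, r_2=7.7646, r_3=1.5529, r_4=0.5176 — all match ✓
No second candidate reproduces the full scan.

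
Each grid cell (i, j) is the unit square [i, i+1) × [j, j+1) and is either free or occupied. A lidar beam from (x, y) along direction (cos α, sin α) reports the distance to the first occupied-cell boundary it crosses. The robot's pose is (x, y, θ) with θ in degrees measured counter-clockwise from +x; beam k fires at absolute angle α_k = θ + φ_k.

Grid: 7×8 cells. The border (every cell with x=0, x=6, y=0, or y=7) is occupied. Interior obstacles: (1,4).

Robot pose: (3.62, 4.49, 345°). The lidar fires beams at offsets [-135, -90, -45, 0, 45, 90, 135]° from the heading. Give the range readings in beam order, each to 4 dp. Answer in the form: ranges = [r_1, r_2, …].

beam 1: φ=-135°, α=210°
  dir = (cos 210°, sin 210°) = (-0.8660, -0.5000); from cell (3,4)
  next x-line at t=0.7159, next y-line at t=0.9800; Δt_x=1.1547, Δt_y=2.0000
    x: enter (2,4) at t=0.7159
    y: enter (2,3) at t=0.9800
    x: enter (1,3) at t=1.8706
    y: enter (1,2) at t=2.9800
    x: enter (0,2) at t=3.0253 ← occupied
  → r_1 = 3.0253
beam 2: φ=-90°, α=255°
  dir = (cos 255°, sin 255°) = (-0.2588, -0.9659); from cell (3,4)
  next x-line at t=2.3955, next y-line at t=0.5073; Δt_x=3.8637, Δt_y=1.0353
    y: enter (3,3) at t=0.5073
    y: enter (3,2) at t=1.5426
    x: enter (2,2) at t=2.3955
    y: enter (2,1) at t=2.5778
    y: enter (2,0) at t=3.6131 ← occupied
  → r_2 = 3.6131
beam 3: φ=-45°, α=300°
  dir = (cos 300°, sin 300°) = (0.5000, -0.8660); from cell (3,4)
  next x-line at t=0.7600, next y-line at t=0.5658; Δt_x=2.0000, Δt_y=1.1547
    y: enter (3,3) at t=0.5658
    x: enter (4,3) at t=0.7600
    y: enter (4,2) at t=1.7205
    x: enter (5,2) at t=2.7600
    y: enter (5,1) at t=2.8752
    y: enter (5,0) at t=4.0299 ← occupied
  → r_3 = 4.0299
beam 4: φ=0°, α=345°
  dir = (cos 345°, sin 345°) = (0.9659, -0.2588); from cell (3,4)
  next x-line at t=0.3934, next y-line at t=1.8932; Δt_x=1.0353, Δt_y=3.8637
    x: enter (4,4) at t=0.3934
    x: enter (5,4) at t=1.4287
    y: enter (5,3) at t=1.8932
    x: enter (6,3) at t=2.4640 ← occupied
  → r_4 = 2.4640
beam 5: φ=45°, α=30°
  dir = (cos 30°, sin 30°) = (0.8660, 0.5000); from cell (3,4)
  next x-line at t=0.4388, next y-line at t=1.0200; Δt_x=1.1547, Δt_y=2.0000
    x: enter (4,4) at t=0.4388
    y: enter (4,5) at t=1.0200
    x: enter (5,5) at t=1.5935
    x: enter (6,5) at t=2.7482 ← occupied
  → r_5 = 2.7482
beam 6: φ=90°, α=75°
  dir = (cos 75°, sin 75°) = (0.2588, 0.9659); from cell (3,4)
  next x-line at t=1.4682, next y-line at t=0.5280; Δt_x=3.8637, Δt_y=1.0353
    y: enter (3,5) at t=0.5280
    x: enter (4,5) at t=1.4682
    y: enter (4,6) at t=1.5633
    y: enter (4,7) at t=2.5985 ← occupied
  → r_6 = 2.5985
beam 7: φ=135°, α=120°
  dir = (cos 120°, sin 120°) = (-0.5000, 0.8660); from cell (3,4)
  next x-line at t=1.2400, next y-line at t=0.5889; Δt_x=2.0000, Δt_y=1.1547
    y: enter (3,5) at t=0.5889
    x: enter (2,5) at t=1.2400
    y: enter (2,6) at t=1.7436
    y: enter (2,7) at t=2.8983 ← occupied
  → r_7 = 2.8983

ranges = [3.0253, 3.6131, 4.0299, 2.4640, 2.7482, 2.5985, 2.8983]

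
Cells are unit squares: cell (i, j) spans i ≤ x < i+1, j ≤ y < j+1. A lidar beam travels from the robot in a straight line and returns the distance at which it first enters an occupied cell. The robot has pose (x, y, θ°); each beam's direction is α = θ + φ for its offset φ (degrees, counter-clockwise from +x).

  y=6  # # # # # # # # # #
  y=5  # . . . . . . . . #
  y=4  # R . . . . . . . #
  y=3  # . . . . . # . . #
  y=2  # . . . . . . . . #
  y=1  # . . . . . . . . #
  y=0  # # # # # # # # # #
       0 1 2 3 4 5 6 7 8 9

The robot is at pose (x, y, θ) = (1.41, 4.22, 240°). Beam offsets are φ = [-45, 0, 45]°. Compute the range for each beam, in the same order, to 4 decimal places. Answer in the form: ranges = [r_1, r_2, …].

beam 1: φ=-45°, α=195°
  dir = (cos 195°, sin 195°) = (-0.9659, -0.2588); from cell (1,4)
  next x-line at t=0.4245, next y-line at t=0.8500; Δt_x=1.0353, Δt_y=3.8637
    x: enter (0,4) at t=0.4245 ← occupied
  → r_1 = 0.4245
beam 2: φ=0°, α=240°
  dir = (cos 240°, sin 240°) = (-0.5000, -0.8660); from cell (1,4)
  next x-line at t=0.8200, next y-line at t=0.2540; Δt_x=2.0000, Δt_y=1.1547
    y: enter (1,3) at t=0.2540
    x: enter (0,3) at t=0.8200 ← occupied
  → r_2 = 0.8200
beam 3: φ=45°, α=285°
  dir = (cos 285°, sin 285°) = (0.2588, -0.9659); from cell (1,4)
  next x-line at t=2.2796, next y-line at t=0.2278; Δt_x=3.8637, Δt_y=1.0353
    y: enter (1,3) at t=0.2278
    y: enter (1,2) at t=1.2630
    x: enter (2,2) at t=2.2796
    y: enter (2,1) at t=2.2983
    y: enter (2,0) at t=3.3336 ← occupied
  → r_3 = 3.3336

ranges = [0.4245, 0.8200, 3.3336]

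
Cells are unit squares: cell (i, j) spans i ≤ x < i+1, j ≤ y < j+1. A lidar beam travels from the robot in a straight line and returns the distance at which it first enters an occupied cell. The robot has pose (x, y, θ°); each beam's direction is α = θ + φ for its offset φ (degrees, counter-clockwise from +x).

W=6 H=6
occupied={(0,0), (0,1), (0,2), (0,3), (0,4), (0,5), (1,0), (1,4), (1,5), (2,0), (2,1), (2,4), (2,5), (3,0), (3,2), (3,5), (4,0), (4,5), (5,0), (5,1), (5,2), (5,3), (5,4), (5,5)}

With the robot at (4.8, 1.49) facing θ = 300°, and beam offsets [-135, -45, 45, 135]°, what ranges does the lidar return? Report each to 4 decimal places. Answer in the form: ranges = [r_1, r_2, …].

beam 1: φ=-135°, α=165°
  direction (-0.9659, 0.2588); cell (4,1); t to first gridline: x 0.8282, y 1.9705 (then +1.0353 / +3.8637)
    (3,1) via x @ 0.8282
    (2,1) via x @ 1.8635  # hit
  → r_1 = 1.8635
beam 2: φ=-45°, α=255°
  direction (-0.2588, -0.9659); cell (4,1); t to first gridline: x 3.0910, y 0.5073 (then +3.8637 / +1.0353)
    (4,0) via y @ 0.5073  # hit
  → r_2 = 0.5073
beam 3: φ=45°, α=345°
  direction (0.9659, -0.2588); cell (4,1); t to first gridline: x 0.2071, y 1.8932 (then +1.0353 / +3.8637)
    (5,1) via x @ 0.2071  # hit
  → r_3 = 0.2071
beam 4: φ=135°, α=75°
  direction (0.2588, 0.9659); cell (4,1); t to first gridline: x 0.7727, y 0.5280 (then +3.8637 / +1.0353)
    (4,2) via y @ 0.5280
    (5,2) via x @ 0.7727  # hit
  → r_4 = 0.7727

ranges = [1.8635, 0.5073, 0.2071, 0.7727]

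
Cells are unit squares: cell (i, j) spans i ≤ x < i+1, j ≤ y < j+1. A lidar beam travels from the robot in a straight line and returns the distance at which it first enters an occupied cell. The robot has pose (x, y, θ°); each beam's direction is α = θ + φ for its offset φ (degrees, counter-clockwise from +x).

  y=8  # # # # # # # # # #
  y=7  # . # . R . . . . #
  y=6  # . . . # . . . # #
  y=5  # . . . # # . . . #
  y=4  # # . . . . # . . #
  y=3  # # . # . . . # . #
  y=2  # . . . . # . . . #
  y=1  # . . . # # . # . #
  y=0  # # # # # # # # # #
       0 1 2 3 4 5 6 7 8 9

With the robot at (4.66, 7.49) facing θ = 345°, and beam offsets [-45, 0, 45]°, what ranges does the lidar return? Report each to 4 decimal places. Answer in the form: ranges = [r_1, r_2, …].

beam 1: φ=-45°, α=300°
  direction (0.5000, -0.8660); cell (4,7); t to first gridline: x 0.6800, y 0.5658 (then +2.0000 / +1.1547)
    (4,6) via y @ 0.5658  # hit
  → r_1 = 0.5658
beam 2: φ=0°, α=345°
  direction (0.9659, -0.2588); cell (4,7); t to first gridline: x 0.3520, y 1.8932 (then +1.0353 / +3.8637)
    (5,7) via x @ 0.3520
    (6,7) via x @ 1.3873
    (6,6) via y @ 1.8932
    (7,6) via x @ 2.4225
    (8,6) via x @ 3.4578  # hit
  → r_2 = 3.4578
beam 3: φ=45°, α=30°
  direction (0.8660, 0.5000); cell (4,7); t to first gridline: x 0.3926, y 1.0200 (then +1.1547 / +2.0000)
    (5,7) via x @ 0.3926
    (5,8) via y @ 1.0200  # hit
  → r_3 = 1.0200

ranges = [0.5658, 3.4578, 1.0200]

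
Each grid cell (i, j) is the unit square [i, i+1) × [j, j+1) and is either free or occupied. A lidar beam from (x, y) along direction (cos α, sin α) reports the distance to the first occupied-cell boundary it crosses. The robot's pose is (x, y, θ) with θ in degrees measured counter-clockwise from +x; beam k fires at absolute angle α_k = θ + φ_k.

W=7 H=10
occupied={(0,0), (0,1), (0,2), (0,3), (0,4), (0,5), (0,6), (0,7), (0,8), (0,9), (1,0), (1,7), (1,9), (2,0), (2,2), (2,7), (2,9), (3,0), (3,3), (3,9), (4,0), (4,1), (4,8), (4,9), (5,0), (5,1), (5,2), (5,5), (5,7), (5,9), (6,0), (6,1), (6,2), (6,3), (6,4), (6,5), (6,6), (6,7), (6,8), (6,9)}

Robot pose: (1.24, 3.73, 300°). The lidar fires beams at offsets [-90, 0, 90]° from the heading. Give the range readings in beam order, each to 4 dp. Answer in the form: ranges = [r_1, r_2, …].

beam 1: φ=-90°, α=210°
  d=(-0.8660,-0.5000)  start (1,3)  tX=0.2771 tY=1.4600  stride 1/|dx|=1.1547 1/|dy|=2.0000
    cross x-line → (0,3), t=0.2771 (wall)
  → r_1 = 0.2771
beam 2: φ=0°, α=300°
  d=(0.5000,-0.8660)  start (1,3)  tX=1.5200 tY=0.8429  stride 1/|dx|=2.0000 1/|dy|=1.1547
    cross y-line → (1,2), t=0.8429
    cross x-line → (2,2), t=1.5200 (wall)
  → r_2 = 1.5200
beam 3: φ=90°, α=30°
  d=(0.8660,0.5000)  start (1,3)  tX=0.8776 tY=0.5400  stride 1/|dx|=1.1547 1/|dy|=2.0000
    cross y-line → (1,4), t=0.5400
    cross x-line → (2,4), t=0.8776
    cross x-line → (3,4), t=2.0323
    cross y-line → (3,5), t=2.5400
    cross x-line → (4,5), t=3.1870
    cross x-line → (5,5), t=4.3417 (wall)
  → r_3 = 4.3417

ranges = [0.2771, 1.5200, 4.3417]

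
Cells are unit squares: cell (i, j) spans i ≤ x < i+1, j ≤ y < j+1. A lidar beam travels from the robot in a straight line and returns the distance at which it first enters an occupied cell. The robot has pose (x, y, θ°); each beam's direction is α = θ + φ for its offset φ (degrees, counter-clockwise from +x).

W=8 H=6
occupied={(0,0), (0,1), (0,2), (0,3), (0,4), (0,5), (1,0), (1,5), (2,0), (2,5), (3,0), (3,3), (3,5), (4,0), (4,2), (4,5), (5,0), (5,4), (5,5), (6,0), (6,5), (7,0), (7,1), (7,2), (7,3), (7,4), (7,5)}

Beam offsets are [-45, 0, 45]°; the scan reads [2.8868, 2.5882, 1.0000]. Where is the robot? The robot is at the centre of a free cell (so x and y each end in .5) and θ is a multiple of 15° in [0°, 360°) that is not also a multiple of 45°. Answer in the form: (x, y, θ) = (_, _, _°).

(x, y, θ) = (4.5, 3.5, 15°)

Candidates: 21 free-cell centres × 16 headings = 336 poses. Raycast each; keep the one whose scan matches to 4 dp.
  (3.5, 4.5, 240°): beam 1 = 2.5882 ≠ 2.8868 ✗
  (6.5, 2.5, 105°): beam 1 = 1.0000 ≠ 2.8868 ✗
  (6.5, 3.5, 165°): beam 1 = 1.0000 ≠ 2.8868 ✗
  …
  (4.5, 3.5, 15°): r_1=2.8868, r_2=2.5882, r_3=1.0000 — all match ✓
Only this pose fits every beam.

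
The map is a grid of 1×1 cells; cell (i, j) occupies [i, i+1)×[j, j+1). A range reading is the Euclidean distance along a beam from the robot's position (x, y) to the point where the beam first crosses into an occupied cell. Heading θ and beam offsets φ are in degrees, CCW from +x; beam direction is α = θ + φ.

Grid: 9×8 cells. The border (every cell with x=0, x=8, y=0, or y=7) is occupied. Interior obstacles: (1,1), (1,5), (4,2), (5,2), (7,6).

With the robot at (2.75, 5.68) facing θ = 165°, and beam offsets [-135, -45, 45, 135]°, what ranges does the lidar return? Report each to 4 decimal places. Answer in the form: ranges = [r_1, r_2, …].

ranges = [2.6400, 1.5242, 0.8660, 3.0946]

beam 1: φ=-135°, α=30°
  d=(0.8660,0.5000)  start (2,5)  tX=0.2887 tY=0.6400  stride 1/|dx|=1.1547 1/|dy|=2.0000
    cross x-line → (3,5), t=0.2887
    cross y-line → (3,6), t=0.6400
    cross x-line → (4,6), t=1.4434
    cross x-line → (5,6), t=2.5981
    cross y-line → (5,7), t=2.6400 (wall)
  → r_1 = 2.6400
beam 2: φ=-45°, α=120°
  d=(-0.5000,0.8660)  start (2,5)  tX=1.5000 tY=0.3695  stride 1/|dx|=2.0000 1/|dy|=1.1547
    cross y-line → (2,6), t=0.3695
    cross x-line → (1,6), t=1.5000
    cross y-line → (1,7), t=1.5242 (wall)
  → r_2 = 1.5242
beam 3: φ=45°, α=210°
  d=(-0.8660,-0.5000)  start (2,5)  tX=0.8660 tY=1.3600  stride 1/|dx|=1.1547 1/|dy|=2.0000
    cross x-line → (1,5), t=0.8660 (wall)
  → r_3 = 0.8660
beam 4: φ=135°, α=300°
  d=(0.5000,-0.8660)  start (2,5)  tX=0.5000 tY=0.7852  stride 1/|dx|=2.0000 1/|dy|=1.1547
    cross x-line → (3,5), t=0.5000
    cross y-line → (3,4), t=0.7852
    cross y-line → (3,3), t=1.9399
    cross x-line → (4,3), t=2.5000
    cross y-line → (4,2), t=3.0946 (wall)
  → r_4 = 3.0946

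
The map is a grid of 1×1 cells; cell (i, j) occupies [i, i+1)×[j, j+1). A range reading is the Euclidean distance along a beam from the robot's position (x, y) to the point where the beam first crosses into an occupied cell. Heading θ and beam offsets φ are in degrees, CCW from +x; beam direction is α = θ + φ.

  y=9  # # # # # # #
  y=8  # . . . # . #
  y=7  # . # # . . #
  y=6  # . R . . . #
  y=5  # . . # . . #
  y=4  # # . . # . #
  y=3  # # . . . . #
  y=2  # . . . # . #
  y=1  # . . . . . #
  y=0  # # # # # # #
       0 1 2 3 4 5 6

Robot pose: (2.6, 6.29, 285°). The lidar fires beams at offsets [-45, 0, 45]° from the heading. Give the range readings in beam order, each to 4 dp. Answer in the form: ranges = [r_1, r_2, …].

beam 1: φ=-45°, α=240°
  dir = (cos 240°, sin 240°) = (-0.5000, -0.8660); from cell (2,6)
  next x-line at t=1.2000, next y-line at t=0.3349; Δt_x=2.0000, Δt_y=1.1547
    y: enter (2,5) at t=0.3349
    x: enter (1,5) at t=1.2000
    y: enter (1,4) at t=1.4896 ← occupied
  → r_1 = 1.4896
beam 2: φ=0°, α=285°
  dir = (cos 285°, sin 285°) = (0.2588, -0.9659); from cell (2,6)
  next x-line at t=1.5455, next y-line at t=0.3002; Δt_x=3.8637, Δt_y=1.0353
    y: enter (2,5) at t=0.3002
    y: enter (2,4) at t=1.3355
    x: enter (3,4) at t=1.5455
    y: enter (3,3) at t=2.3708
    y: enter (3,2) at t=3.4061
    y: enter (3,1) at t=4.4413
    x: enter (4,1) at t=5.4092
    y: enter (4,0) at t=5.4766 ← occupied
  → r_2 = 5.4766
beam 3: φ=45°, α=330°
  dir = (cos 330°, sin 330°) = (0.8660, -0.5000); from cell (2,6)
  next x-line at t=0.4619, next y-line at t=0.5800; Δt_x=1.1547, Δt_y=2.0000
    x: enter (3,6) at t=0.4619
    y: enter (3,5) at t=0.5800 ← occupied
  → r_3 = 0.5800

ranges = [1.4896, 5.4766, 0.5800]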